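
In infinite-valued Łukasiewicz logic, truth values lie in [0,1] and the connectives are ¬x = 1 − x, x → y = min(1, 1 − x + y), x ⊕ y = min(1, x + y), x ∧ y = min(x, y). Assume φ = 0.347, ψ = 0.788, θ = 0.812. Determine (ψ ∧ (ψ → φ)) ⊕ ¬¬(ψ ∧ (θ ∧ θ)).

ψ → φ = min(1, 1 − 0.788 + 0.347) = min(1, 0.559) = 0.559
ψ ∧ (ψ → φ) = min(0.788, 0.559) = 0.559
θ ∧ θ = min(0.812, 0.812) = 0.812
ψ ∧ (θ ∧ θ) = min(0.788, 0.812) = 0.788
¬(ψ ∧ (θ ∧ θ)) = 1 − 0.788 = 0.212
¬¬(ψ ∧ (θ ∧ θ)) = 1 − 0.212 = 0.788
(ψ ∧ (ψ → φ)) ⊕ ¬¬(ψ ∧ (θ ∧ θ)) = min(1, 0.559 + 0.788) = min(1, 1.347) = 1.000

1.000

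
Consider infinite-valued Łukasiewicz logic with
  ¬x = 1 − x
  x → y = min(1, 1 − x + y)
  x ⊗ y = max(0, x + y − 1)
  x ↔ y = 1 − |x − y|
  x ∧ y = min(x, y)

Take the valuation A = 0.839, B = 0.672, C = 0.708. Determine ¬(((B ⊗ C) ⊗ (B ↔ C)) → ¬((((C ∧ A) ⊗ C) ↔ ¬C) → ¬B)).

0.000

B ⊗ C = max(0, 0.672 + 0.708 − 1) = max(0, 0.380) = 0.380
B ↔ C = 1 − |0.672 − 0.708| = 1 − 0.036 = 0.964
(B ⊗ C) ⊗ (B ↔ C) = max(0, 0.380 + 0.964 − 1) = max(0, 0.344) = 0.344
C ∧ A = min(0.708, 0.839) = 0.708
(C ∧ A) ⊗ C = max(0, 0.708 + 0.708 − 1) = max(0, 0.416) = 0.416
¬C = 1 − 0.708 = 0.292
((C ∧ A) ⊗ C) ↔ ¬C = 1 − |0.416 − 0.292| = 1 − 0.124 = 0.876
¬B = 1 − 0.672 = 0.328
(((C ∧ A) ⊗ C) ↔ ¬C) → ¬B = min(1, 1 − 0.876 + 0.328) = min(1, 0.452) = 0.452
¬((((C ∧ A) ⊗ C) ↔ ¬C) → ¬B) = 1 − 0.452 = 0.548
((B ⊗ C) ⊗ (B ↔ C)) → ¬((((C ∧ A) ⊗ C) ↔ ¬C) → ¬B) = min(1, 1 − 0.344 + 0.548) = min(1, 1.204) = 1.000
¬(((B ⊗ C) ⊗ (B ↔ C)) → ¬((((C ∧ A) ⊗ C) ↔ ¬C) → ¬B)) = 1 − 1.000 = 0.000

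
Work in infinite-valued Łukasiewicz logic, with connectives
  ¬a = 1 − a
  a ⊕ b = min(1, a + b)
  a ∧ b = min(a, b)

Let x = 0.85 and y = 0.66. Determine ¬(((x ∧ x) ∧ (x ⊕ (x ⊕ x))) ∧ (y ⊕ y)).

x ∧ x = min(0.85, 0.85) = 0.85
x ⊕ x = min(1, 0.85 + 0.85) = min(1, 1.70) = 1.00
x ⊕ (x ⊕ x) = min(1, 0.85 + 1.00) = min(1, 1.85) = 1.00
(x ∧ x) ∧ (x ⊕ (x ⊕ x)) = min(0.85, 1.00) = 0.85
y ⊕ y = min(1, 0.66 + 0.66) = min(1, 1.32) = 1.00
((x ∧ x) ∧ (x ⊕ (x ⊕ x))) ∧ (y ⊕ y) = min(0.85, 1.00) = 0.85
¬(((x ∧ x) ∧ (x ⊕ (x ⊕ x))) ∧ (y ⊕ y)) = 1 − 0.85 = 0.15

0.15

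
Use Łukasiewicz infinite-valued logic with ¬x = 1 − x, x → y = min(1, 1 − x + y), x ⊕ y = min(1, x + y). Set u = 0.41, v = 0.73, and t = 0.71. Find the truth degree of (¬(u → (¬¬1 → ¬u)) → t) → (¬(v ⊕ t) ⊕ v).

¬1 = 1 − 1.00 = 0.00
¬¬1 = 1 − 0.00 = 1.00
¬u = 1 − 0.41 = 0.59
¬¬1 → ¬u = min(1, 1 − 1.00 + 0.59) = min(1, 0.59) = 0.59
u → (¬¬1 → ¬u) = min(1, 1 − 0.41 + 0.59) = min(1, 1.18) = 1.00
¬(u → (¬¬1 → ¬u)) = 1 − 1.00 = 0.00
¬(u → (¬¬1 → ¬u)) → t = min(1, 1 − 0.00 + 0.71) = min(1, 1.71) = 1.00
v ⊕ t = min(1, 0.73 + 0.71) = min(1, 1.44) = 1.00
¬(v ⊕ t) = 1 − 1.00 = 0.00
¬(v ⊕ t) ⊕ v = min(1, 0.00 + 0.73) = min(1, 0.73) = 0.73
(¬(u → (¬¬1 → ¬u)) → t) → (¬(v ⊕ t) ⊕ v) = min(1, 1 − 1.00 + 0.73) = min(1, 0.73) = 0.73

0.73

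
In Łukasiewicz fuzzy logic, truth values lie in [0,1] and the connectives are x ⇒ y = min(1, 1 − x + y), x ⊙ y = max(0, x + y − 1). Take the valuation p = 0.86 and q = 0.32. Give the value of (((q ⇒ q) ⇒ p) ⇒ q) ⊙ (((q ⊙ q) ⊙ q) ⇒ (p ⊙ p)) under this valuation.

0.46

q ⇒ q = min(1, 1 − 0.32 + 0.32) = min(1, 1.00) = 1.00
(q ⇒ q) ⇒ p = min(1, 1 − 1.00 + 0.86) = min(1, 0.86) = 0.86
((q ⇒ q) ⇒ p) ⇒ q = min(1, 1 − 0.86 + 0.32) = min(1, 0.46) = 0.46
q ⊙ q = max(0, 0.32 + 0.32 − 1) = max(0, -0.36) = 0.00
(q ⊙ q) ⊙ q = max(0, 0.00 + 0.32 − 1) = max(0, -0.68) = 0.00
p ⊙ p = max(0, 0.86 + 0.86 − 1) = max(0, 0.72) = 0.72
((q ⊙ q) ⊙ q) ⇒ (p ⊙ p) = min(1, 1 − 0.00 + 0.72) = min(1, 1.72) = 1.00
(((q ⇒ q) ⇒ p) ⇒ q) ⊙ (((q ⊙ q) ⊙ q) ⇒ (p ⊙ p)) = max(0, 0.46 + 1.00 − 1) = max(0, 0.46) = 0.46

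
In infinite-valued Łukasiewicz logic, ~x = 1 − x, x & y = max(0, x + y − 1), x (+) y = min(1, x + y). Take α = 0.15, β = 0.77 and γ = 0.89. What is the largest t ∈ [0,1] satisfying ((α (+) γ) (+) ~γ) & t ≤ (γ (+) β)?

1.00

α (+) γ = min(1, 0.15 + 0.89) = min(1, 1.04) = 1.00
~γ = 1 − 0.89 = 0.11
(α (+) γ) (+) ~γ = min(1, 1.00 + 0.11) = min(1, 1.11) = 1.00
So the left factor is (α (+) γ) (+) ~γ = 1.00.
γ (+) β = min(1, 0.89 + 0.77) = min(1, 1.66) = 1.00
So the right-hand bound is γ (+) β = 1.00.
The residuum of the Łukasiewicz t-norm gives the supremum: min(1, 1 − 1.00 + 1.00).
1 − 1.00 + 1.00 = 1.00, so t = min(1, 1.00) = 1.00.
Check: 1.00 & 1.00 = max(0, 1.00) = 1.00 ≤ 1.00.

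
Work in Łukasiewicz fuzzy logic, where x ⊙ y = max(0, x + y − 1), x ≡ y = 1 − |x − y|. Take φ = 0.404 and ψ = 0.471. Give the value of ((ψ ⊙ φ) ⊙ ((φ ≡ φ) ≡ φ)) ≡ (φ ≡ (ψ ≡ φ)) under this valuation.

ψ ⊙ φ = max(0, 0.471 + 0.404 − 1) = max(0, -0.125) = 0.000
φ ≡ φ = 1 − |0.404 − 0.404| = 1 − 0.000 = 1.000
(φ ≡ φ) ≡ φ = 1 − |1.000 − 0.404| = 1 − 0.596 = 0.404
(ψ ⊙ φ) ⊙ ((φ ≡ φ) ≡ φ) = max(0, 0.000 + 0.404 − 1) = max(0, -0.596) = 0.000
ψ ≡ φ = 1 − |0.471 − 0.404| = 1 − 0.067 = 0.933
φ ≡ (ψ ≡ φ) = 1 − |0.404 − 0.933| = 1 − 0.529 = 0.471
((ψ ⊙ φ) ⊙ ((φ ≡ φ) ≡ φ)) ≡ (φ ≡ (ψ ≡ φ)) = 1 − |0.000 − 0.471| = 1 − 0.471 = 0.529

0.529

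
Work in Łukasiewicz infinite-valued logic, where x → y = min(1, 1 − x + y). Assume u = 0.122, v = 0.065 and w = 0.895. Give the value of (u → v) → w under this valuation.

0.952

u → v = min(1, 1 − 0.122 + 0.065) = min(1, 0.943) = 0.943
(u → v) → w = min(1, 1 − 0.943 + 0.895) = min(1, 0.952) = 0.952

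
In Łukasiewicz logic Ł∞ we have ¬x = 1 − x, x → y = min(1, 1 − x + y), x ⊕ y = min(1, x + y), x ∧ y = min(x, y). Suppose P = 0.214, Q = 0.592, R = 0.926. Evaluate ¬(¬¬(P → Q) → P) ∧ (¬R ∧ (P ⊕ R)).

P → Q = min(1, 1 − 0.214 + 0.592) = min(1, 1.378) = 1.000
¬(P → Q) = 1 − 1.000 = 0.000
¬¬(P → Q) = 1 − 0.000 = 1.000
¬¬(P → Q) → P = min(1, 1 − 1.000 + 0.214) = min(1, 0.214) = 0.214
¬(¬¬(P → Q) → P) = 1 − 0.214 = 0.786
¬R = 1 − 0.926 = 0.074
P ⊕ R = min(1, 0.214 + 0.926) = min(1, 1.140) = 1.000
¬R ∧ (P ⊕ R) = min(0.074, 1.000) = 0.074
¬(¬¬(P → Q) → P) ∧ (¬R ∧ (P ⊕ R)) = min(0.786, 0.074) = 0.074

0.074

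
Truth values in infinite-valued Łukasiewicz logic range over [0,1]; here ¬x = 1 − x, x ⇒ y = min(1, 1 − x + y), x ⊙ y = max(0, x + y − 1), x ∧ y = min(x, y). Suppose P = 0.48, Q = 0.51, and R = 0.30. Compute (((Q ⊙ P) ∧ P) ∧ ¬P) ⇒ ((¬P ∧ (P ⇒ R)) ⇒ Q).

Q ⊙ P = max(0, 0.51 + 0.48 − 1) = max(0, -0.01) = 0.00
(Q ⊙ P) ∧ P = min(0.00, 0.48) = 0.00
¬P = 1 − 0.48 = 0.52
((Q ⊙ P) ∧ P) ∧ ¬P = min(0.00, 0.52) = 0.00
P ⇒ R = min(1, 1 − 0.48 + 0.30) = min(1, 0.82) = 0.82
¬P ∧ (P ⇒ R) = min(0.52, 0.82) = 0.52
(¬P ∧ (P ⇒ R)) ⇒ Q = min(1, 1 − 0.52 + 0.51) = min(1, 0.99) = 0.99
(((Q ⊙ P) ∧ P) ∧ ¬P) ⇒ ((¬P ∧ (P ⇒ R)) ⇒ Q) = min(1, 1 − 0.00 + 0.99) = min(1, 1.99) = 1.00

1.00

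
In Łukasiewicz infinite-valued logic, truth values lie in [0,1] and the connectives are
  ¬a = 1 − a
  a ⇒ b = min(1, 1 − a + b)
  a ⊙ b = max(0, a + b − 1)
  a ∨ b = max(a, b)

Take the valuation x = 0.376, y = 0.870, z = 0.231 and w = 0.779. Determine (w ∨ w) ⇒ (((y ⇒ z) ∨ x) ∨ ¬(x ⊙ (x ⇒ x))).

0.845

w ∨ w = max(0.779, 0.779) = 0.779
y ⇒ z = min(1, 1 − 0.870 + 0.231) = min(1, 0.361) = 0.361
(y ⇒ z) ∨ x = max(0.361, 0.376) = 0.376
x ⇒ x = min(1, 1 − 0.376 + 0.376) = min(1, 1.000) = 1.000
x ⊙ (x ⇒ x) = max(0, 0.376 + 1.000 − 1) = max(0, 0.376) = 0.376
¬(x ⊙ (x ⇒ x)) = 1 − 0.376 = 0.624
((y ⇒ z) ∨ x) ∨ ¬(x ⊙ (x ⇒ x)) = max(0.376, 0.624) = 0.624
(w ∨ w) ⇒ (((y ⇒ z) ∨ x) ∨ ¬(x ⊙ (x ⇒ x))) = min(1, 1 − 0.779 + 0.624) = min(1, 0.845) = 0.845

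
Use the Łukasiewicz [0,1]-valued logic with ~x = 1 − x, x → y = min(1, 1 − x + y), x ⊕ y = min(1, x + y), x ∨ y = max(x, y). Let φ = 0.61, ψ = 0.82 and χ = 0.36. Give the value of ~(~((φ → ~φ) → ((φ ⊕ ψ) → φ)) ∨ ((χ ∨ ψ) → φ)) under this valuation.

0.21

~φ = 1 − 0.61 = 0.39
φ → ~φ = min(1, 1 − 0.61 + 0.39) = min(1, 0.78) = 0.78
φ ⊕ ψ = min(1, 0.61 + 0.82) = min(1, 1.43) = 1.00
(φ ⊕ ψ) → φ = min(1, 1 − 1.00 + 0.61) = min(1, 0.61) = 0.61
(φ → ~φ) → ((φ ⊕ ψ) → φ) = min(1, 1 − 0.78 + 0.61) = min(1, 0.83) = 0.83
~((φ → ~φ) → ((φ ⊕ ψ) → φ)) = 1 − 0.83 = 0.17
χ ∨ ψ = max(0.36, 0.82) = 0.82
(χ ∨ ψ) → φ = min(1, 1 − 0.82 + 0.61) = min(1, 0.79) = 0.79
~((φ → ~φ) → ((φ ⊕ ψ) → φ)) ∨ ((χ ∨ ψ) → φ) = max(0.17, 0.79) = 0.79
~(~((φ → ~φ) → ((φ ⊕ ψ) → φ)) ∨ ((χ ∨ ψ) → φ)) = 1 − 0.79 = 0.21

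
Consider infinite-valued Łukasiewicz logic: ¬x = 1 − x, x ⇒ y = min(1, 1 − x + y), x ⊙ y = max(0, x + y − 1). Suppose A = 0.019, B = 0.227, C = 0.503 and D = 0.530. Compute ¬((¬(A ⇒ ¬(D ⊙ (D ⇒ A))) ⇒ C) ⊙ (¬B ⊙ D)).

0.697

D ⇒ A = min(1, 1 − 0.530 + 0.019) = min(1, 0.489) = 0.489
D ⊙ (D ⇒ A) = max(0, 0.530 + 0.489 − 1) = max(0, 0.019) = 0.019
¬(D ⊙ (D ⇒ A)) = 1 − 0.019 = 0.981
A ⇒ ¬(D ⊙ (D ⇒ A)) = min(1, 1 − 0.019 + 0.981) = min(1, 1.962) = 1.000
¬(A ⇒ ¬(D ⊙ (D ⇒ A))) = 1 − 1.000 = 0.000
¬(A ⇒ ¬(D ⊙ (D ⇒ A))) ⇒ C = min(1, 1 − 0.000 + 0.503) = min(1, 1.503) = 1.000
¬B = 1 − 0.227 = 0.773
¬B ⊙ D = max(0, 0.773 + 0.530 − 1) = max(0, 0.303) = 0.303
(¬(A ⇒ ¬(D ⊙ (D ⇒ A))) ⇒ C) ⊙ (¬B ⊙ D) = max(0, 1.000 + 0.303 − 1) = max(0, 0.303) = 0.303
¬((¬(A ⇒ ¬(D ⊙ (D ⇒ A))) ⇒ C) ⊙ (¬B ⊙ D)) = 1 − 0.303 = 0.697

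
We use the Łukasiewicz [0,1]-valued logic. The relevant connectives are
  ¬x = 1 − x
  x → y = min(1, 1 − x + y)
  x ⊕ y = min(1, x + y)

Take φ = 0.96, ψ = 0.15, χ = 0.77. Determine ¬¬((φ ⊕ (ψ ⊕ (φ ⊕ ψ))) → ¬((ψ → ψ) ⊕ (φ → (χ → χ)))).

0.00

φ ⊕ ψ = min(1, 0.96 + 0.15) = min(1, 1.11) = 1.00
ψ ⊕ (φ ⊕ ψ) = min(1, 0.15 + 1.00) = min(1, 1.15) = 1.00
φ ⊕ (ψ ⊕ (φ ⊕ ψ)) = min(1, 0.96 + 1.00) = min(1, 1.96) = 1.00
ψ → ψ = min(1, 1 − 0.15 + 0.15) = min(1, 1.00) = 1.00
χ → χ = min(1, 1 − 0.77 + 0.77) = min(1, 1.00) = 1.00
φ → (χ → χ) = min(1, 1 − 0.96 + 1.00) = min(1, 1.04) = 1.00
(ψ → ψ) ⊕ (φ → (χ → χ)) = min(1, 1.00 + 1.00) = min(1, 2.00) = 1.00
¬((ψ → ψ) ⊕ (φ → (χ → χ))) = 1 − 1.00 = 0.00
(φ ⊕ (ψ ⊕ (φ ⊕ ψ))) → ¬((ψ → ψ) ⊕ (φ → (χ → χ))) = min(1, 1 − 1.00 + 0.00) = min(1, 0.00) = 0.00
¬((φ ⊕ (ψ ⊕ (φ ⊕ ψ))) → ¬((ψ → ψ) ⊕ (φ → (χ → χ)))) = 1 − 0.00 = 1.00
¬¬((φ ⊕ (ψ ⊕ (φ ⊕ ψ))) → ¬((ψ → ψ) ⊕ (φ → (χ → χ)))) = 1 − 1.00 = 0.00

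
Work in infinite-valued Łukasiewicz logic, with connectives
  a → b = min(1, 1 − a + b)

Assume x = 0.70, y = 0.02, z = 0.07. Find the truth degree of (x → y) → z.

x → y = min(1, 1 − 0.70 + 0.02) = min(1, 0.32) = 0.32
(x → y) → z = min(1, 1 − 0.32 + 0.07) = min(1, 0.75) = 0.75

0.75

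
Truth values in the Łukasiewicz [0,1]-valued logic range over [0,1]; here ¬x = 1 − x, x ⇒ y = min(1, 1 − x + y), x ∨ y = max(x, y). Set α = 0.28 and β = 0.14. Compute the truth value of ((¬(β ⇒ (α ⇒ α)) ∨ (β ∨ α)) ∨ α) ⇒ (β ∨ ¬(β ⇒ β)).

α ⇒ α = min(1, 1 − 0.28 + 0.28) = min(1, 1.00) = 1.00
β ⇒ (α ⇒ α) = min(1, 1 − 0.14 + 1.00) = min(1, 1.86) = 1.00
¬(β ⇒ (α ⇒ α)) = 1 − 1.00 = 0.00
β ∨ α = max(0.14, 0.28) = 0.28
¬(β ⇒ (α ⇒ α)) ∨ (β ∨ α) = max(0.00, 0.28) = 0.28
(¬(β ⇒ (α ⇒ α)) ∨ (β ∨ α)) ∨ α = max(0.28, 0.28) = 0.28
β ⇒ β = min(1, 1 − 0.14 + 0.14) = min(1, 1.00) = 1.00
¬(β ⇒ β) = 1 − 1.00 = 0.00
β ∨ ¬(β ⇒ β) = max(0.14, 0.00) = 0.14
((¬(β ⇒ (α ⇒ α)) ∨ (β ∨ α)) ∨ α) ⇒ (β ∨ ¬(β ⇒ β)) = min(1, 1 − 0.28 + 0.14) = min(1, 0.86) = 0.86

0.86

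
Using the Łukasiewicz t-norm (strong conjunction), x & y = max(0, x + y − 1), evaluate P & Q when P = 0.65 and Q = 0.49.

P & Q = max(0, 0.65 + 0.49 − 1) = max(0, 0.14) = 0.14
For comparison, the Gödel (minimum) t-norm min(x, y) would give 0.49.

0.14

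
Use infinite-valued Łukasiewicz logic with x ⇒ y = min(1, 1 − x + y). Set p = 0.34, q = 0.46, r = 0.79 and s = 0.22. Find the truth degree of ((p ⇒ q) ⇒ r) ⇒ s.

0.43

p ⇒ q = min(1, 1 − 0.34 + 0.46) = min(1, 1.12) = 1.00
(p ⇒ q) ⇒ r = min(1, 1 − 1.00 + 0.79) = min(1, 0.79) = 0.79
((p ⇒ q) ⇒ r) ⇒ s = min(1, 1 − 0.79 + 0.22) = min(1, 0.43) = 0.43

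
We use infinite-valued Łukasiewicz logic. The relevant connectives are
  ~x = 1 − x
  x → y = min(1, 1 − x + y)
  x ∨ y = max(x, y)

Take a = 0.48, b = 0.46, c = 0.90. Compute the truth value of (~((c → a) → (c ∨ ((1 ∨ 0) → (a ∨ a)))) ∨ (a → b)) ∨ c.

0.98

c → a = min(1, 1 − 0.90 + 0.48) = min(1, 0.58) = 0.58
1 ∨ 0 = max(1.00, 0.00) = 1.00
a ∨ a = max(0.48, 0.48) = 0.48
(1 ∨ 0) → (a ∨ a) = min(1, 1 − 1.00 + 0.48) = min(1, 0.48) = 0.48
c ∨ ((1 ∨ 0) → (a ∨ a)) = max(0.90, 0.48) = 0.90
(c → a) → (c ∨ ((1 ∨ 0) → (a ∨ a))) = min(1, 1 − 0.58 + 0.90) = min(1, 1.32) = 1.00
~((c → a) → (c ∨ ((1 ∨ 0) → (a ∨ a)))) = 1 − 1.00 = 0.00
a → b = min(1, 1 − 0.48 + 0.46) = min(1, 0.98) = 0.98
~((c → a) → (c ∨ ((1 ∨ 0) → (a ∨ a)))) ∨ (a → b) = max(0.00, 0.98) = 0.98
(~((c → a) → (c ∨ ((1 ∨ 0) → (a ∨ a)))) ∨ (a → b)) ∨ c = max(0.98, 0.90) = 0.98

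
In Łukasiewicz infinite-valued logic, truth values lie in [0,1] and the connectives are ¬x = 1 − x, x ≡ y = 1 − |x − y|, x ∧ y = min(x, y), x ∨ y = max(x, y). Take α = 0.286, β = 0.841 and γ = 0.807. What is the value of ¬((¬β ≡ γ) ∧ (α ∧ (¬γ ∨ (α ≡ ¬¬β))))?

0.714

¬β = 1 − 0.841 = 0.159
¬β ≡ γ = 1 − |0.159 − 0.807| = 1 − 0.648 = 0.352
¬γ = 1 − 0.807 = 0.193
¬¬β = 1 − 0.159 = 0.841
α ≡ ¬¬β = 1 − |0.286 − 0.841| = 1 − 0.555 = 0.445
¬γ ∨ (α ≡ ¬¬β) = max(0.193, 0.445) = 0.445
α ∧ (¬γ ∨ (α ≡ ¬¬β)) = min(0.286, 0.445) = 0.286
(¬β ≡ γ) ∧ (α ∧ (¬γ ∨ (α ≡ ¬¬β))) = min(0.352, 0.286) = 0.286
¬((¬β ≡ γ) ∧ (α ∧ (¬γ ∨ (α ≡ ¬¬β)))) = 1 − 0.286 = 0.714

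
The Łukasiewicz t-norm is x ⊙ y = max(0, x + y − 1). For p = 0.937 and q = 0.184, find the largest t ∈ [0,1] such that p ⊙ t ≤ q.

The residuum of the Łukasiewicz t-norm gives the supremum: min(1, 1 − 0.937 + 0.184).
1 − 0.937 + 0.184 = 0.247, so t = min(1, 0.247) = 0.247.
Check: 0.937 ⊙ 0.247 = max(0, 0.184) = 0.184 ≤ 0.184.

0.247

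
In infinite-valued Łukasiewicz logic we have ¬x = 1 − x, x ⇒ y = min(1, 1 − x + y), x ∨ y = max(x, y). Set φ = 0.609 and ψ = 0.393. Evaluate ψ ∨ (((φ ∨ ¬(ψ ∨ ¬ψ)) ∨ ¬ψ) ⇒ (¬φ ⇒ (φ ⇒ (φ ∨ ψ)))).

¬ψ = 1 − 0.393 = 0.607
ψ ∨ ¬ψ = max(0.393, 0.607) = 0.607
¬(ψ ∨ ¬ψ) = 1 − 0.607 = 0.393
φ ∨ ¬(ψ ∨ ¬ψ) = max(0.609, 0.393) = 0.609
(φ ∨ ¬(ψ ∨ ¬ψ)) ∨ ¬ψ = max(0.609, 0.607) = 0.609
¬φ = 1 − 0.609 = 0.391
φ ∨ ψ = max(0.609, 0.393) = 0.609
φ ⇒ (φ ∨ ψ) = min(1, 1 − 0.609 + 0.609) = min(1, 1.000) = 1.000
¬φ ⇒ (φ ⇒ (φ ∨ ψ)) = min(1, 1 − 0.391 + 1.000) = min(1, 1.609) = 1.000
((φ ∨ ¬(ψ ∨ ¬ψ)) ∨ ¬ψ) ⇒ (¬φ ⇒ (φ ⇒ (φ ∨ ψ))) = min(1, 1 − 0.609 + 1.000) = min(1, 1.391) = 1.000
ψ ∨ (((φ ∨ ¬(ψ ∨ ¬ψ)) ∨ ¬ψ) ⇒ (¬φ ⇒ (φ ⇒ (φ ∨ ψ)))) = max(0.393, 1.000) = 1.000

1.000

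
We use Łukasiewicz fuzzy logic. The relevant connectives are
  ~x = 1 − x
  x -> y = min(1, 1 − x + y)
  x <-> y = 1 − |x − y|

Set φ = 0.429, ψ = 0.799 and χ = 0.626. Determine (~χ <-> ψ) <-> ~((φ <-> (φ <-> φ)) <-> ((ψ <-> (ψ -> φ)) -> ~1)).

~χ = 1 − 0.626 = 0.374
~χ <-> ψ = 1 − |0.374 − 0.799| = 1 − 0.425 = 0.575
φ <-> φ = 1 − |0.429 − 0.429| = 1 − 0.000 = 1.000
φ <-> (φ <-> φ) = 1 − |0.429 − 1.000| = 1 − 0.571 = 0.429
ψ -> φ = min(1, 1 − 0.799 + 0.429) = min(1, 0.630) = 0.630
ψ <-> (ψ -> φ) = 1 − |0.799 − 0.630| = 1 − 0.169 = 0.831
~1 = 1 − 1.000 = 0.000
(ψ <-> (ψ -> φ)) -> ~1 = min(1, 1 − 0.831 + 0.000) = min(1, 0.169) = 0.169
(φ <-> (φ <-> φ)) <-> ((ψ <-> (ψ -> φ)) -> ~1) = 1 − |0.429 − 0.169| = 1 − 0.260 = 0.740
~((φ <-> (φ <-> φ)) <-> ((ψ <-> (ψ -> φ)) -> ~1)) = 1 − 0.740 = 0.260
(~χ <-> ψ) <-> ~((φ <-> (φ <-> φ)) <-> ((ψ <-> (ψ -> φ)) -> ~1)) = 1 − |0.575 − 0.260| = 1 − 0.315 = 0.685

0.685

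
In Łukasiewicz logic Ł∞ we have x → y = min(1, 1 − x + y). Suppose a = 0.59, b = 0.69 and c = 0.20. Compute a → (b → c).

0.92

b → c = min(1, 1 − 0.69 + 0.20) = min(1, 0.51) = 0.51
a → (b → c) = min(1, 1 − 0.59 + 0.51) = min(1, 0.92) = 0.92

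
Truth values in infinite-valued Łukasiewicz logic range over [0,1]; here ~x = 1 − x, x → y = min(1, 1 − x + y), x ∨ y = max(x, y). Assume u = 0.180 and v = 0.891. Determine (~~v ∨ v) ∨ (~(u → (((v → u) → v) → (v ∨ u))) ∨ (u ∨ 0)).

~v = 1 − 0.891 = 0.109
~~v = 1 − 0.109 = 0.891
~~v ∨ v = max(0.891, 0.891) = 0.891
v → u = min(1, 1 − 0.891 + 0.180) = min(1, 0.289) = 0.289
(v → u) → v = min(1, 1 − 0.289 + 0.891) = min(1, 1.602) = 1.000
v ∨ u = max(0.891, 0.180) = 0.891
((v → u) → v) → (v ∨ u) = min(1, 1 − 1.000 + 0.891) = min(1, 0.891) = 0.891
u → (((v → u) → v) → (v ∨ u)) = min(1, 1 − 0.180 + 0.891) = min(1, 1.711) = 1.000
~(u → (((v → u) → v) → (v ∨ u))) = 1 − 1.000 = 0.000
u ∨ 0 = max(0.180, 0.000) = 0.180
~(u → (((v → u) → v) → (v ∨ u))) ∨ (u ∨ 0) = max(0.000, 0.180) = 0.180
(~~v ∨ v) ∨ (~(u → (((v → u) → v) → (v ∨ u))) ∨ (u ∨ 0)) = max(0.891, 0.180) = 0.891

0.891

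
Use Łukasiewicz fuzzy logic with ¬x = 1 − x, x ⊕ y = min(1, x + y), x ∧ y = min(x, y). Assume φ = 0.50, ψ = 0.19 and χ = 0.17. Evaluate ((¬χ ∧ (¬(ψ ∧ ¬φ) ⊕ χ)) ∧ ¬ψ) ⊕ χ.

¬χ = 1 − 0.17 = 0.83
¬φ = 1 − 0.50 = 0.50
ψ ∧ ¬φ = min(0.19, 0.50) = 0.19
¬(ψ ∧ ¬φ) = 1 − 0.19 = 0.81
¬(ψ ∧ ¬φ) ⊕ χ = min(1, 0.81 + 0.17) = min(1, 0.98) = 0.98
¬χ ∧ (¬(ψ ∧ ¬φ) ⊕ χ) = min(0.83, 0.98) = 0.83
¬ψ = 1 − 0.19 = 0.81
(¬χ ∧ (¬(ψ ∧ ¬φ) ⊕ χ)) ∧ ¬ψ = min(0.83, 0.81) = 0.81
((¬χ ∧ (¬(ψ ∧ ¬φ) ⊕ χ)) ∧ ¬ψ) ⊕ χ = min(1, 0.81 + 0.17) = min(1, 0.98) = 0.98

0.98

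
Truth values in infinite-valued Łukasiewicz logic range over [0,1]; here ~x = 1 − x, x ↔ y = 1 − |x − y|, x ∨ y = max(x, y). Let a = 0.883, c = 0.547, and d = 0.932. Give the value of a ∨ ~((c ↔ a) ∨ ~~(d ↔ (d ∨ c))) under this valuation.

c ↔ a = 1 − |0.547 − 0.883| = 1 − 0.336 = 0.664
d ∨ c = max(0.932, 0.547) = 0.932
d ↔ (d ∨ c) = 1 − |0.932 − 0.932| = 1 − 0.000 = 1.000
~(d ↔ (d ∨ c)) = 1 − 1.000 = 0.000
~~(d ↔ (d ∨ c)) = 1 − 0.000 = 1.000
(c ↔ a) ∨ ~~(d ↔ (d ∨ c)) = max(0.664, 1.000) = 1.000
~((c ↔ a) ∨ ~~(d ↔ (d ∨ c))) = 1 − 1.000 = 0.000
a ∨ ~((c ↔ a) ∨ ~~(d ↔ (d ∨ c))) = max(0.883, 0.000) = 0.883

0.883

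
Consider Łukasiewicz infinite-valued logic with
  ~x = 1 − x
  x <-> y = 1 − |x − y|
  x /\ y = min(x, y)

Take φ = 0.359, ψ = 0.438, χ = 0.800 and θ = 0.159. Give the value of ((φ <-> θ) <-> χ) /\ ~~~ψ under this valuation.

0.562

φ <-> θ = 1 − |0.359 − 0.159| = 1 − 0.200 = 0.800
(φ <-> θ) <-> χ = 1 − |0.800 − 0.800| = 1 − 0.000 = 1.000
~ψ = 1 − 0.438 = 0.562
~~ψ = 1 − 0.562 = 0.438
~~~ψ = 1 − 0.438 = 0.562
((φ <-> θ) <-> χ) /\ ~~~ψ = min(1.000, 0.562) = 0.562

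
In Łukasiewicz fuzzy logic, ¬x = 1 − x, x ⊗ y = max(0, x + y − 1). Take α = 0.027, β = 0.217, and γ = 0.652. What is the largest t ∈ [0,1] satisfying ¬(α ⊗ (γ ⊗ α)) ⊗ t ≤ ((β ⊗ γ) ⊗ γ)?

γ ⊗ α = max(0, 0.652 + 0.027 − 1) = max(0, -0.321) = 0.000
α ⊗ (γ ⊗ α) = max(0, 0.027 + 0.000 − 1) = max(0, -0.973) = 0.000
¬(α ⊗ (γ ⊗ α)) = 1 − 0.000 = 1.000
So the left factor is ¬(α ⊗ (γ ⊗ α)) = 1.000.
β ⊗ γ = max(0, 0.217 + 0.652 − 1) = max(0, -0.131) = 0.000
(β ⊗ γ) ⊗ γ = max(0, 0.000 + 0.652 − 1) = max(0, -0.348) = 0.000
So the right-hand bound is (β ⊗ γ) ⊗ γ = 0.000.
The residuum of the Łukasiewicz t-norm gives the supremum: min(1, 1 − 1.000 + 0.000).
1 − 1.000 + 0.000 = 0.000, so t = min(1, 0.000) = 0.000.
Check: 1.000 ⊗ 0.000 = max(0, 0.000) = 0.000 ≤ 0.000.

0.000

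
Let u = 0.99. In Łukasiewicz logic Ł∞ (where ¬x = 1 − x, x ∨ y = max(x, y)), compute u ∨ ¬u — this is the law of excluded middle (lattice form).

0.99

¬u = 1 − 0.99 = 0.01
u ∨ ¬u = max(0.99, 0.01) = 0.99
(The value 0.99 < 1 shows this instance is not satisfied; not a Ł∞-tautology — its value is max(a, 1−a).)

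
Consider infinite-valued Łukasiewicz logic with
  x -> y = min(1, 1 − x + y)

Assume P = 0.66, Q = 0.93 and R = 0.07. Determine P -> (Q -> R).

0.48

Q -> R = min(1, 1 − 0.93 + 0.07) = min(1, 0.14) = 0.14
P -> (Q -> R) = min(1, 1 − 0.66 + 0.14) = min(1, 0.48) = 0.48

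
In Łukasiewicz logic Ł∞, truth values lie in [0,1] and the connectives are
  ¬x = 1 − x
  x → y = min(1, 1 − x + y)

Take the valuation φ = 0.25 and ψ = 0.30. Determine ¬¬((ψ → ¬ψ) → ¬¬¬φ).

0.75

¬ψ = 1 − 0.30 = 0.70
ψ → ¬ψ = min(1, 1 − 0.30 + 0.70) = min(1, 1.40) = 1.00
¬φ = 1 − 0.25 = 0.75
¬¬φ = 1 − 0.75 = 0.25
¬¬¬φ = 1 − 0.25 = 0.75
(ψ → ¬ψ) → ¬¬¬φ = min(1, 1 − 1.00 + 0.75) = min(1, 0.75) = 0.75
¬((ψ → ¬ψ) → ¬¬¬φ) = 1 − 0.75 = 0.25
¬¬((ψ → ¬ψ) → ¬¬¬φ) = 1 − 0.25 = 0.75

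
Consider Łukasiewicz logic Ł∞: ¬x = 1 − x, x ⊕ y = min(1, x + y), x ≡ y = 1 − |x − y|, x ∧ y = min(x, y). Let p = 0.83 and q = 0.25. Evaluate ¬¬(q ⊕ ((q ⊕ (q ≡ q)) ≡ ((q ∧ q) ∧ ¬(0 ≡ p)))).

0.50

q ≡ q = 1 − |0.25 − 0.25| = 1 − 0.00 = 1.00
q ⊕ (q ≡ q) = min(1, 0.25 + 1.00) = min(1, 1.25) = 1.00
q ∧ q = min(0.25, 0.25) = 0.25
0 ≡ p = 1 − |0.00 − 0.83| = 1 − 0.83 = 0.17
¬(0 ≡ p) = 1 − 0.17 = 0.83
(q ∧ q) ∧ ¬(0 ≡ p) = min(0.25, 0.83) = 0.25
(q ⊕ (q ≡ q)) ≡ ((q ∧ q) ∧ ¬(0 ≡ p)) = 1 − |1.00 − 0.25| = 1 − 0.75 = 0.25
q ⊕ ((q ⊕ (q ≡ q)) ≡ ((q ∧ q) ∧ ¬(0 ≡ p))) = min(1, 0.25 + 0.25) = min(1, 0.50) = 0.50
¬(q ⊕ ((q ⊕ (q ≡ q)) ≡ ((q ∧ q) ∧ ¬(0 ≡ p)))) = 1 − 0.50 = 0.50
¬¬(q ⊕ ((q ⊕ (q ≡ q)) ≡ ((q ∧ q) ∧ ¬(0 ≡ p)))) = 1 − 0.50 = 0.50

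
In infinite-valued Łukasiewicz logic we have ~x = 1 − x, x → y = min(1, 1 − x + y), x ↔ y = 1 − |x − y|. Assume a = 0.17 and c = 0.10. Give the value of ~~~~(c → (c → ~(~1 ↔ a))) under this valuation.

1.00

~1 = 1 − 1.00 = 0.00
~1 ↔ a = 1 − |0.00 − 0.17| = 1 − 0.17 = 0.83
~(~1 ↔ a) = 1 − 0.83 = 0.17
c → ~(~1 ↔ a) = min(1, 1 − 0.10 + 0.17) = min(1, 1.07) = 1.00
c → (c → ~(~1 ↔ a)) = min(1, 1 − 0.10 + 1.00) = min(1, 1.90) = 1.00
~(c → (c → ~(~1 ↔ a))) = 1 − 1.00 = 0.00
~~(c → (c → ~(~1 ↔ a))) = 1 − 0.00 = 1.00
~~~(c → (c → ~(~1 ↔ a))) = 1 − 1.00 = 0.00
~~~~(c → (c → ~(~1 ↔ a))) = 1 − 0.00 = 1.00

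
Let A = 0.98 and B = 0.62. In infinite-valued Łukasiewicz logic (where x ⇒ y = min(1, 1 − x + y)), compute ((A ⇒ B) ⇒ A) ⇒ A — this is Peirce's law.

0.98

A ⇒ B = min(1, 1 − 0.98 + 0.62) = min(1, 0.64) = 0.64
(A ⇒ B) ⇒ A = min(1, 1 − 0.64 + 0.98) = min(1, 1.34) = 1.00
((A ⇒ B) ⇒ A) ⇒ A = min(1, 1 − 1.00 + 0.98) = min(1, 0.98) = 0.98
(The value 0.98 < 1 shows this instance is not satisfied; not a Ł∞-tautology in general.)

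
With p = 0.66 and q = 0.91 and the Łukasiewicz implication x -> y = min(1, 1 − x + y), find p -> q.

1.00

p -> q = min(1, 1 − 0.66 + 0.91) = min(1, 1.25) = 1.00
For comparison, the Gödel implication (1 if x ≤ y else y) would give 1.00.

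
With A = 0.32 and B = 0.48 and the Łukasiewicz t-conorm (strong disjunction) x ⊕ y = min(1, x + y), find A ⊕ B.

A ⊕ B = min(1, 0.32 + 0.48) = min(1, 0.80) = 0.80
For comparison, the Gödel t-conorm max(x, y) would give 0.48.

0.80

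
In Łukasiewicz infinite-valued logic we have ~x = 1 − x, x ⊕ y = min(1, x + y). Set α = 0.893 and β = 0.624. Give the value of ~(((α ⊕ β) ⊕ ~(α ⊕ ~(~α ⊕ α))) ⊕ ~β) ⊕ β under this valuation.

0.624

α ⊕ β = min(1, 0.893 + 0.624) = min(1, 1.517) = 1.000
~α = 1 − 0.893 = 0.107
~α ⊕ α = min(1, 0.107 + 0.893) = min(1, 1.000) = 1.000
~(~α ⊕ α) = 1 − 1.000 = 0.000
α ⊕ ~(~α ⊕ α) = min(1, 0.893 + 0.000) = min(1, 0.893) = 0.893
~(α ⊕ ~(~α ⊕ α)) = 1 − 0.893 = 0.107
(α ⊕ β) ⊕ ~(α ⊕ ~(~α ⊕ α)) = min(1, 1.000 + 0.107) = min(1, 1.107) = 1.000
~β = 1 − 0.624 = 0.376
((α ⊕ β) ⊕ ~(α ⊕ ~(~α ⊕ α))) ⊕ ~β = min(1, 1.000 + 0.376) = min(1, 1.376) = 1.000
~(((α ⊕ β) ⊕ ~(α ⊕ ~(~α ⊕ α))) ⊕ ~β) = 1 − 1.000 = 0.000
~(((α ⊕ β) ⊕ ~(α ⊕ ~(~α ⊕ α))) ⊕ ~β) ⊕ β = min(1, 0.000 + 0.624) = min(1, 0.624) = 0.624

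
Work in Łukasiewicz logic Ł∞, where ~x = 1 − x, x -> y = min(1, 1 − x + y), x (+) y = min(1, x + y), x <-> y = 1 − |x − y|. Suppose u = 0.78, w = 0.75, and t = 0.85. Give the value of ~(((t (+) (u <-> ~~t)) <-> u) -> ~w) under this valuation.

0.53

~t = 1 − 0.85 = 0.15
~~t = 1 − 0.15 = 0.85
u <-> ~~t = 1 − |0.78 − 0.85| = 1 − 0.07 = 0.93
t (+) (u <-> ~~t) = min(1, 0.85 + 0.93) = min(1, 1.78) = 1.00
(t (+) (u <-> ~~t)) <-> u = 1 − |1.00 − 0.78| = 1 − 0.22 = 0.78
~w = 1 − 0.75 = 0.25
((t (+) (u <-> ~~t)) <-> u) -> ~w = min(1, 1 − 0.78 + 0.25) = min(1, 0.47) = 0.47
~(((t (+) (u <-> ~~t)) <-> u) -> ~w) = 1 − 0.47 = 0.53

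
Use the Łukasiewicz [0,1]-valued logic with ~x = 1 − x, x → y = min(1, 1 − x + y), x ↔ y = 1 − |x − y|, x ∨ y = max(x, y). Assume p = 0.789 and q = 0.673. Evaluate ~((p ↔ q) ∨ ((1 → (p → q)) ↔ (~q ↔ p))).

0.116

p ↔ q = 1 − |0.789 − 0.673| = 1 − 0.116 = 0.884
p → q = min(1, 1 − 0.789 + 0.673) = min(1, 0.884) = 0.884
1 → (p → q) = min(1, 1 − 1.000 + 0.884) = min(1, 0.884) = 0.884
~q = 1 − 0.673 = 0.327
~q ↔ p = 1 − |0.327 − 0.789| = 1 − 0.462 = 0.538
(1 → (p → q)) ↔ (~q ↔ p) = 1 − |0.884 − 0.538| = 1 − 0.346 = 0.654
(p ↔ q) ∨ ((1 → (p → q)) ↔ (~q ↔ p)) = max(0.884, 0.654) = 0.884
~((p ↔ q) ∨ ((1 → (p → q)) ↔ (~q ↔ p))) = 1 − 0.884 = 0.116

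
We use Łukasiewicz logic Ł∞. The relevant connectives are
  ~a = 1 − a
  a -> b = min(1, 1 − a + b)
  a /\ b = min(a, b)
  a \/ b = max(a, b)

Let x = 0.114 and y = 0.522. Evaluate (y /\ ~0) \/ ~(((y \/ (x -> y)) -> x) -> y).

0.522

~0 = 1 − 0.000 = 1.000
y /\ ~0 = min(0.522, 1.000) = 0.522
x -> y = min(1, 1 − 0.114 + 0.522) = min(1, 1.408) = 1.000
y \/ (x -> y) = max(0.522, 1.000) = 1.000
(y \/ (x -> y)) -> x = min(1, 1 − 1.000 + 0.114) = min(1, 0.114) = 0.114
((y \/ (x -> y)) -> x) -> y = min(1, 1 − 0.114 + 0.522) = min(1, 1.408) = 1.000
~(((y \/ (x -> y)) -> x) -> y) = 1 − 1.000 = 0.000
(y /\ ~0) \/ ~(((y \/ (x -> y)) -> x) -> y) = max(0.522, 0.000) = 0.522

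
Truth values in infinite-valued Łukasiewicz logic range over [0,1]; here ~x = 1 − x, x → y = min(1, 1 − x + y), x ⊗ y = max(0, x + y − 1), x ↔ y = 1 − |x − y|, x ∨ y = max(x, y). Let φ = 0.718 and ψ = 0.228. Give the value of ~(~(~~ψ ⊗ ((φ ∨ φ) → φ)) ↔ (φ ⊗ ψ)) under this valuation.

0.772

~ψ = 1 − 0.228 = 0.772
~~ψ = 1 − 0.772 = 0.228
φ ∨ φ = max(0.718, 0.718) = 0.718
(φ ∨ φ) → φ = min(1, 1 − 0.718 + 0.718) = min(1, 1.000) = 1.000
~~ψ ⊗ ((φ ∨ φ) → φ) = max(0, 0.228 + 1.000 − 1) = max(0, 0.228) = 0.228
~(~~ψ ⊗ ((φ ∨ φ) → φ)) = 1 − 0.228 = 0.772
φ ⊗ ψ = max(0, 0.718 + 0.228 − 1) = max(0, -0.054) = 0.000
~(~~ψ ⊗ ((φ ∨ φ) → φ)) ↔ (φ ⊗ ψ) = 1 − |0.772 − 0.000| = 1 − 0.772 = 0.228
~(~(~~ψ ⊗ ((φ ∨ φ) → φ)) ↔ (φ ⊗ ψ)) = 1 − 0.228 = 0.772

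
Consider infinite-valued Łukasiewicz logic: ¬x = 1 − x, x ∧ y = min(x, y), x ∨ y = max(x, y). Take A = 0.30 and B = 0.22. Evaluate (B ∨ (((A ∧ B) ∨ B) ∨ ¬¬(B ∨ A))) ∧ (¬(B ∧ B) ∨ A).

0.30

A ∧ B = min(0.30, 0.22) = 0.22
(A ∧ B) ∨ B = max(0.22, 0.22) = 0.22
B ∨ A = max(0.22, 0.30) = 0.30
¬(B ∨ A) = 1 − 0.30 = 0.70
¬¬(B ∨ A) = 1 − 0.70 = 0.30
((A ∧ B) ∨ B) ∨ ¬¬(B ∨ A) = max(0.22, 0.30) = 0.30
B ∨ (((A ∧ B) ∨ B) ∨ ¬¬(B ∨ A)) = max(0.22, 0.30) = 0.30
B ∧ B = min(0.22, 0.22) = 0.22
¬(B ∧ B) = 1 − 0.22 = 0.78
¬(B ∧ B) ∨ A = max(0.78, 0.30) = 0.78
(B ∨ (((A ∧ B) ∨ B) ∨ ¬¬(B ∨ A))) ∧ (¬(B ∧ B) ∨ A) = min(0.30, 0.78) = 0.30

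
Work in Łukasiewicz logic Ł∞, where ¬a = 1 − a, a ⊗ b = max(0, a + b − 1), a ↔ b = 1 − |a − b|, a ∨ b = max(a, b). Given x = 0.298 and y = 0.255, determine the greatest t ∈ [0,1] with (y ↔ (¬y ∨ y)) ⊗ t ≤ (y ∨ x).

0.788

¬y = 1 − 0.255 = 0.745
¬y ∨ y = max(0.745, 0.255) = 0.745
y ↔ (¬y ∨ y) = 1 − |0.255 − 0.745| = 1 − 0.490 = 0.510
So the left factor is y ↔ (¬y ∨ y) = 0.510.
y ∨ x = max(0.255, 0.298) = 0.298
So the right-hand bound is y ∨ x = 0.298.
The residuum of the Łukasiewicz t-norm gives the supremum: min(1, 1 − 0.510 + 0.298).
1 − 0.510 + 0.298 = 0.788, so t = min(1, 0.788) = 0.788.
Check: 0.510 ⊗ 0.788 = max(0, 0.298) = 0.298 ≤ 0.298.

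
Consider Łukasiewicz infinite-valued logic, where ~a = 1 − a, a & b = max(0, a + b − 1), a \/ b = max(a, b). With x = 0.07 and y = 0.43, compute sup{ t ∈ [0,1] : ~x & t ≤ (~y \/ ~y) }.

~x = 1 − 0.07 = 0.93
So the left factor is ~x = 0.93.
~y = 1 − 0.43 = 0.57
~y \/ ~y = max(0.57, 0.57) = 0.57
So the right-hand bound is ~y \/ ~y = 0.57.
The residuum of the Łukasiewicz t-norm gives the supremum: min(1, 1 − 0.93 + 0.57).
1 − 0.93 + 0.57 = 0.64, so t = min(1, 0.64) = 0.64.
Check: 0.93 & 0.64 = max(0, 0.57) = 0.57 ≤ 0.57.

0.64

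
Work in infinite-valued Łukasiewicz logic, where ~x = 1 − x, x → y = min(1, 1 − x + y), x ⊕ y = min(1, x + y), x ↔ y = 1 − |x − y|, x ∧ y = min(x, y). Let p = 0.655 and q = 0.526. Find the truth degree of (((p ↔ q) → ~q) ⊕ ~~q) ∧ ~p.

0.345

p ↔ q = 1 − |0.655 − 0.526| = 1 − 0.129 = 0.871
~q = 1 − 0.526 = 0.474
(p ↔ q) → ~q = min(1, 1 − 0.871 + 0.474) = min(1, 0.603) = 0.603
~~q = 1 − 0.474 = 0.526
((p ↔ q) → ~q) ⊕ ~~q = min(1, 0.603 + 0.526) = min(1, 1.129) = 1.000
~p = 1 − 0.655 = 0.345
(((p ↔ q) → ~q) ⊕ ~~q) ∧ ~p = min(1.000, 0.345) = 0.345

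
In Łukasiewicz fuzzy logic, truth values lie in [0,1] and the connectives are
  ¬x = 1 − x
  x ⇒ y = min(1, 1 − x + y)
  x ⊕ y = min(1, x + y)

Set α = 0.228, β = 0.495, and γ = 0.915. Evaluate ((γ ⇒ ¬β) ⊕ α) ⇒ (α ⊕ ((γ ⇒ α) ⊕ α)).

0.951

¬β = 1 − 0.495 = 0.505
γ ⇒ ¬β = min(1, 1 − 0.915 + 0.505) = min(1, 0.590) = 0.590
(γ ⇒ ¬β) ⊕ α = min(1, 0.590 + 0.228) = min(1, 0.818) = 0.818
γ ⇒ α = min(1, 1 − 0.915 + 0.228) = min(1, 0.313) = 0.313
(γ ⇒ α) ⊕ α = min(1, 0.313 + 0.228) = min(1, 0.541) = 0.541
α ⊕ ((γ ⇒ α) ⊕ α) = min(1, 0.228 + 0.541) = min(1, 0.769) = 0.769
((γ ⇒ ¬β) ⊕ α) ⇒ (α ⊕ ((γ ⇒ α) ⊕ α)) = min(1, 1 − 0.818 + 0.769) = min(1, 0.951) = 0.951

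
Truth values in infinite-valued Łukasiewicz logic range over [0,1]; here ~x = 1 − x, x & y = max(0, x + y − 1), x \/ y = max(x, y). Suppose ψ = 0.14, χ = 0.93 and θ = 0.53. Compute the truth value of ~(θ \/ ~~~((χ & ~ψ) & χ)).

~ψ = 1 − 0.14 = 0.86
χ & ~ψ = max(0, 0.93 + 0.86 − 1) = max(0, 0.79) = 0.79
(χ & ~ψ) & χ = max(0, 0.79 + 0.93 − 1) = max(0, 0.72) = 0.72
~((χ & ~ψ) & χ) = 1 − 0.72 = 0.28
~~((χ & ~ψ) & χ) = 1 − 0.28 = 0.72
~~~((χ & ~ψ) & χ) = 1 − 0.72 = 0.28
θ \/ ~~~((χ & ~ψ) & χ) = max(0.53, 0.28) = 0.53
~(θ \/ ~~~((χ & ~ψ) & χ)) = 1 − 0.53 = 0.47

0.47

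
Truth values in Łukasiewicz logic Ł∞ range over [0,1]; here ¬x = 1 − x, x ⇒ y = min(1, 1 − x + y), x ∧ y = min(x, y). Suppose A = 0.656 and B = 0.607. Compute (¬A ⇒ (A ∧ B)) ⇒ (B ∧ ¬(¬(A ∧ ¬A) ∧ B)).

0.393

¬A = 1 − 0.656 = 0.344
A ∧ B = min(0.656, 0.607) = 0.607
¬A ⇒ (A ∧ B) = min(1, 1 − 0.344 + 0.607) = min(1, 1.263) = 1.000
A ∧ ¬A = min(0.656, 0.344) = 0.344
¬(A ∧ ¬A) = 1 − 0.344 = 0.656
¬(A ∧ ¬A) ∧ B = min(0.656, 0.607) = 0.607
¬(¬(A ∧ ¬A) ∧ B) = 1 − 0.607 = 0.393
B ∧ ¬(¬(A ∧ ¬A) ∧ B) = min(0.607, 0.393) = 0.393
(¬A ⇒ (A ∧ B)) ⇒ (B ∧ ¬(¬(A ∧ ¬A) ∧ B)) = min(1, 1 − 1.000 + 0.393) = min(1, 0.393) = 0.393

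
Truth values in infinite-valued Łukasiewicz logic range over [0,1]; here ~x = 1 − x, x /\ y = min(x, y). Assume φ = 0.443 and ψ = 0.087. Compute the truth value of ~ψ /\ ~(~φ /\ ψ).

0.913

~ψ = 1 − 0.087 = 0.913
~φ = 1 − 0.443 = 0.557
~φ /\ ψ = min(0.557, 0.087) = 0.087
~(~φ /\ ψ) = 1 − 0.087 = 0.913
~ψ /\ ~(~φ /\ ψ) = min(0.913, 0.913) = 0.913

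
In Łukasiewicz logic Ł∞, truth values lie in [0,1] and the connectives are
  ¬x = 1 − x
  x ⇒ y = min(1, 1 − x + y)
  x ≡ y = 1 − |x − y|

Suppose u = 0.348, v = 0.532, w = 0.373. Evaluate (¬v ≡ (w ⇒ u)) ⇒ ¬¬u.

¬v = 1 − 0.532 = 0.468
w ⇒ u = min(1, 1 − 0.373 + 0.348) = min(1, 0.975) = 0.975
¬v ≡ (w ⇒ u) = 1 − |0.468 − 0.975| = 1 − 0.507 = 0.493
¬u = 1 − 0.348 = 0.652
¬¬u = 1 − 0.652 = 0.348
(¬v ≡ (w ⇒ u)) ⇒ ¬¬u = min(1, 1 − 0.493 + 0.348) = min(1, 0.855) = 0.855

0.855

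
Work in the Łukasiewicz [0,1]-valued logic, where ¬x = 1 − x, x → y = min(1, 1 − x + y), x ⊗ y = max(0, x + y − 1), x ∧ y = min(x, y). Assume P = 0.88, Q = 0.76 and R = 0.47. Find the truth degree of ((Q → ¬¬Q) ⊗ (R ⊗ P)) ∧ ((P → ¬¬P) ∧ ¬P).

0.12

¬Q = 1 − 0.76 = 0.24
¬¬Q = 1 − 0.24 = 0.76
Q → ¬¬Q = min(1, 1 − 0.76 + 0.76) = min(1, 1.00) = 1.00
R ⊗ P = max(0, 0.47 + 0.88 − 1) = max(0, 0.35) = 0.35
(Q → ¬¬Q) ⊗ (R ⊗ P) = max(0, 1.00 + 0.35 − 1) = max(0, 0.35) = 0.35
¬P = 1 − 0.88 = 0.12
¬¬P = 1 − 0.12 = 0.88
P → ¬¬P = min(1, 1 − 0.88 + 0.88) = min(1, 1.00) = 1.00
(P → ¬¬P) ∧ ¬P = min(1.00, 0.12) = 0.12
((Q → ¬¬Q) ⊗ (R ⊗ P)) ∧ ((P → ¬¬P) ∧ ¬P) = min(0.35, 0.12) = 0.12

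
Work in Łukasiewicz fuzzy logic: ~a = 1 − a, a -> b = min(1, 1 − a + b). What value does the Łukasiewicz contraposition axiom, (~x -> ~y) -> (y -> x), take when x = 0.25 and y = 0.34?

1.00

~x = 1 − 0.25 = 0.75
~y = 1 − 0.34 = 0.66
~x -> ~y = min(1, 1 − 0.75 + 0.66) = min(1, 0.91) = 0.91
y -> x = min(1, 1 − 0.34 + 0.25) = min(1, 0.91) = 0.91
(~x -> ~y) -> (y -> x) = min(1, 1 − 0.91 + 0.91) = min(1, 1.00) = 1.00
(As expected: an axiom of Ł∞, always 1.)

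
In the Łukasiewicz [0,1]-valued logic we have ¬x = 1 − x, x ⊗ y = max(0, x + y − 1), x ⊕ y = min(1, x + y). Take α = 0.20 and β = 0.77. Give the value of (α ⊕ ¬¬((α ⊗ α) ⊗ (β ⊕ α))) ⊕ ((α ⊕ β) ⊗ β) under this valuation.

α ⊗ α = max(0, 0.20 + 0.20 − 1) = max(0, -0.60) = 0.00
β ⊕ α = min(1, 0.77 + 0.20) = min(1, 0.97) = 0.97
(α ⊗ α) ⊗ (β ⊕ α) = max(0, 0.00 + 0.97 − 1) = max(0, -0.03) = 0.00
¬((α ⊗ α) ⊗ (β ⊕ α)) = 1 − 0.00 = 1.00
¬¬((α ⊗ α) ⊗ (β ⊕ α)) = 1 − 1.00 = 0.00
α ⊕ ¬¬((α ⊗ α) ⊗ (β ⊕ α)) = min(1, 0.20 + 0.00) = min(1, 0.20) = 0.20
α ⊕ β = min(1, 0.20 + 0.77) = min(1, 0.97) = 0.97
(α ⊕ β) ⊗ β = max(0, 0.97 + 0.77 − 1) = max(0, 0.74) = 0.74
(α ⊕ ¬¬((α ⊗ α) ⊗ (β ⊕ α))) ⊕ ((α ⊕ β) ⊗ β) = min(1, 0.20 + 0.74) = min(1, 0.94) = 0.94

0.94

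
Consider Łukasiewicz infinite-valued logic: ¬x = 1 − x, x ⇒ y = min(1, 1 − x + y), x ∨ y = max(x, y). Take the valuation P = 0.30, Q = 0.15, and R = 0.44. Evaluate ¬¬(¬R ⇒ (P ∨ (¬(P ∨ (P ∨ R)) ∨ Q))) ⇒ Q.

¬R = 1 − 0.44 = 0.56
P ∨ R = max(0.30, 0.44) = 0.44
P ∨ (P ∨ R) = max(0.30, 0.44) = 0.44
¬(P ∨ (P ∨ R)) = 1 − 0.44 = 0.56
¬(P ∨ (P ∨ R)) ∨ Q = max(0.56, 0.15) = 0.56
P ∨ (¬(P ∨ (P ∨ R)) ∨ Q) = max(0.30, 0.56) = 0.56
¬R ⇒ (P ∨ (¬(P ∨ (P ∨ R)) ∨ Q)) = min(1, 1 − 0.56 + 0.56) = min(1, 1.00) = 1.00
¬(¬R ⇒ (P ∨ (¬(P ∨ (P ∨ R)) ∨ Q))) = 1 − 1.00 = 0.00
¬¬(¬R ⇒ (P ∨ (¬(P ∨ (P ∨ R)) ∨ Q))) = 1 − 0.00 = 1.00
¬¬(¬R ⇒ (P ∨ (¬(P ∨ (P ∨ R)) ∨ Q))) ⇒ Q = min(1, 1 − 1.00 + 0.15) = min(1, 0.15) = 0.15

0.15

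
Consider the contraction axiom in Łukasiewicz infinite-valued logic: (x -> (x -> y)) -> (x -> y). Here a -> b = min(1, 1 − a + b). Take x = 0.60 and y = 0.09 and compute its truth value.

0.60

x -> y = min(1, 1 − 0.60 + 0.09) = min(1, 0.49) = 0.49
x -> (x -> y) = min(1, 1 − 0.60 + 0.49) = min(1, 0.89) = 0.89
(x -> (x -> y)) -> (x -> y) = min(1, 1 − 0.89 + 0.49) = min(1, 0.60) = 0.60
(The value 0.60 < 1 shows this instance is not satisfied; fails in Ł∞ (the t-norm is not idempotent).)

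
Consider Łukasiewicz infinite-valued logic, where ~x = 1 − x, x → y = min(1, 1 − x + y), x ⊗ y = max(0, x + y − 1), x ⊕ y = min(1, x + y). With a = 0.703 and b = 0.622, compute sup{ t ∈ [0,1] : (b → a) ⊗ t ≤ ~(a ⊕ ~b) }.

0.000

b → a = min(1, 1 − 0.622 + 0.703) = min(1, 1.081) = 1.000
So the left factor is b → a = 1.000.
~b = 1 − 0.622 = 0.378
a ⊕ ~b = min(1, 0.703 + 0.378) = min(1, 1.081) = 1.000
~(a ⊕ ~b) = 1 − 1.000 = 0.000
So the right-hand bound is ~(a ⊕ ~b) = 0.000.
The residuum of the Łukasiewicz t-norm gives the supremum: min(1, 1 − 1.000 + 0.000).
1 − 1.000 + 0.000 = 0.000, so t = min(1, 0.000) = 0.000.
Check: 1.000 ⊗ 0.000 = max(0, 0.000) = 0.000 ≤ 0.000.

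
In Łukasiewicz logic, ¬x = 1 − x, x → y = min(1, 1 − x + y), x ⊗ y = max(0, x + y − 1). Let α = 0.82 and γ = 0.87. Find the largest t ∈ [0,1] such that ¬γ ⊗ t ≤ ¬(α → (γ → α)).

0.87

¬γ = 1 − 0.87 = 0.13
So the left factor is ¬γ = 0.13.
γ → α = min(1, 1 − 0.87 + 0.82) = min(1, 0.95) = 0.95
α → (γ → α) = min(1, 1 − 0.82 + 0.95) = min(1, 1.13) = 1.00
¬(α → (γ → α)) = 1 − 1.00 = 0.00
So the right-hand bound is ¬(α → (γ → α)) = 0.00.
The residuum of the Łukasiewicz t-norm gives the supremum: min(1, 1 − 0.13 + 0.00).
1 − 0.13 + 0.00 = 0.87, so t = min(1, 0.87) = 0.87.
Check: 0.13 ⊗ 0.87 = max(0, 0.00) = 0.00 ≤ 0.00.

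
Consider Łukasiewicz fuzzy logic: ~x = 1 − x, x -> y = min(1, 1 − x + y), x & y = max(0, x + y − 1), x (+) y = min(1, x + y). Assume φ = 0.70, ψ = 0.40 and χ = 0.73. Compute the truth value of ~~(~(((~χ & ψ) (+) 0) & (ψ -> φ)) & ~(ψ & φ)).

0.90

~χ = 1 − 0.73 = 0.27
~χ & ψ = max(0, 0.27 + 0.40 − 1) = max(0, -0.33) = 0.00
(~χ & ψ) (+) 0 = min(1, 0.00 + 0.00) = min(1, 0.00) = 0.00
ψ -> φ = min(1, 1 − 0.40 + 0.70) = min(1, 1.30) = 1.00
((~χ & ψ) (+) 0) & (ψ -> φ) = max(0, 0.00 + 1.00 − 1) = max(0, 0.00) = 0.00
~(((~χ & ψ) (+) 0) & (ψ -> φ)) = 1 − 0.00 = 1.00
ψ & φ = max(0, 0.40 + 0.70 − 1) = max(0, 0.10) = 0.10
~(ψ & φ) = 1 − 0.10 = 0.90
~(((~χ & ψ) (+) 0) & (ψ -> φ)) & ~(ψ & φ) = max(0, 1.00 + 0.90 − 1) = max(0, 0.90) = 0.90
~(~(((~χ & ψ) (+) 0) & (ψ -> φ)) & ~(ψ & φ)) = 1 − 0.90 = 0.10
~~(~(((~χ & ψ) (+) 0) & (ψ -> φ)) & ~(ψ & φ)) = 1 − 0.10 = 0.90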